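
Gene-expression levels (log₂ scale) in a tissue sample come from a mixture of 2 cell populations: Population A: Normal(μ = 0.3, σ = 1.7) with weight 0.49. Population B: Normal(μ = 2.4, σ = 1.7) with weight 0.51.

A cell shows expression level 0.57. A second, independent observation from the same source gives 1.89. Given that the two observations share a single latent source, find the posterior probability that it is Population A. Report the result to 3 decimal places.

0.534

P(component k | x) = π_k·f_k(x) / marginal(x), where marginal(x) = Σ_j π_j·f_j(x).
Since both observations come from the same component, the likelihood for component k is f_k(x₁)·f_k(x₂).
  p_A = [0.231731] × [0.151533] = 0.0351148
  p_B = [0.131472] × [0.224346] = 0.0294952
Multiply by the mixture weights:
  π_A·p_A = 0.49 × 0.0351148 = 0.0172062
  π_B·p_B = 0.51 × 0.0294952 = 0.0150425
Evidence: 0.0172062 + 0.0150425 = 0.0322488
P(Population A | data) ≈ 0.534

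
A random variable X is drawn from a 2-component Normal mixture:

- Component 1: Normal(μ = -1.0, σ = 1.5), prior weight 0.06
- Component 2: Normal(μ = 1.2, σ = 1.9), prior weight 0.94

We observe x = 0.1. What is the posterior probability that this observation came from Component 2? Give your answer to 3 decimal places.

0.932

The responsibility of component k is π_k f_k(x) divided by Σ_j π_j f_j(x).
Evaluate each component's likelihood at the observed value:
  p_1 = (1/(1.5·√(2π)))·exp(−(0.1−-1.0)²/(2·1.5²)) = 0.265962·exp(-0.26889) = 0.203255
  p_2 = (1/(1.9·√(2π)))·exp(−(0.1−1.2)²/(2·1.9²)) = 0.209970·exp(-0.16759) = 0.177571
Weight by the priors:
  π_1·p_1 = 0.06 × 0.203255 = 0.0121953
  π_2·p_2 = 0.94 × 0.177571 = 0.166917
Marginal: 0.0121953 + 0.166917 = 0.179112
P(Component 2 | x) = 0.166917 / 0.179112 ≈ 0.932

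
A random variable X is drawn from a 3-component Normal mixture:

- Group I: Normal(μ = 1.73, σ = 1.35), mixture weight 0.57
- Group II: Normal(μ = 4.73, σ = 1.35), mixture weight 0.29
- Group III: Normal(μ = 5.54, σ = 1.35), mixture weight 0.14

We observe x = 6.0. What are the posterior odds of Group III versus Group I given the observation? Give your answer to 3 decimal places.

34.471

Since P(k|x) ∝ π_k f_k(x), the posterior odds are π_i f_i(x) / (π_j f_j(x)).
Normal densities:
  f_I = 0.00198684
  f_II = 0.189846
  f_III = 0.278846
Odds = (0.14/0.57) × (0.278846/0.00198684) = 0.245614 × 140.347 ≈ 34.471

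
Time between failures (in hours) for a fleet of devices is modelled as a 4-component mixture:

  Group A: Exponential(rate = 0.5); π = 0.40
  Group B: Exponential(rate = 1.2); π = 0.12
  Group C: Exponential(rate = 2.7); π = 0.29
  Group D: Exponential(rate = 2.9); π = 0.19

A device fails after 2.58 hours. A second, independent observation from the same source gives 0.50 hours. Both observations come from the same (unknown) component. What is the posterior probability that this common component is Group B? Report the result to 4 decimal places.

The responsibility of component k is π_k f_k(x) divided by Σ_j π_j f_j(x).
Since both observations come from the same component, the likelihood for component k is f_k(x₁)·f_k(x₂).
  p_A = [0.137635] × [0.3894] = 0.0535953
  p_B = [0.0542757] × [0.658574] = 0.0357446
  p_C = [0.00254723] × [0.699949] = 0.00178293
  p_D = [0.00163308] × [0.680254] = 0.00111091
Prior × likelihood for each component:
  π_A·p_A = 0.40 × 0.0535953 = 0.0214381
  π_B·p_B = 0.12 × 0.0357446 = 0.00428935
  π_C·p_C = 0.29 × 0.00178293 = 0.00051705
  π_D·p_D = 0.19 × 0.00111091 = 0.000211072
Evidence: 0.0214381 + 0.00428935 + 0.00051705 + 0.000211072 = 0.0264556
P(Group B | x) = 0.00428935 / 0.0264556 ≈ 0.1621

0.1621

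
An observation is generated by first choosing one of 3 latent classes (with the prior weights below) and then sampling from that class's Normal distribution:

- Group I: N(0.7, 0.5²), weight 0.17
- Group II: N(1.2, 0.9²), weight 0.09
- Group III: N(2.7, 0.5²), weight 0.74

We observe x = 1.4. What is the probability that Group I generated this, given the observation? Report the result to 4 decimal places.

0.4631

Posterior ∝ prior × likelihood, so P(k | x) ∝ π_k f_k(x); normalise over all components.
Component likelihoods at x = 1.4:
  f_I = (1/(0.5·√(2π)))·exp(−(1.4−0.7)²/(2·0.5²)) = 0.797885·exp(-0.98000) = 0.299455
  f_II = (1/(0.9·√(2π)))·exp(−(1.4−1.2)²/(2·0.9²)) = 0.443269·exp(-0.02469) = 0.432458
  f_III = (1/(0.5·√(2π)))·exp(−(1.4−2.7)²/(2·0.5²)) = 0.797885·exp(-3.38000) = 0.0271659
Prior × likelihood for each component:
  π_I·f_I = 0.17 × 0.299455 = 0.0509073
  π_II·f_II = 0.09 × 0.432458 = 0.0389212
  π_III·f_III = 0.74 × 0.0271659 = 0.0201028
Normaliser: 0.0509073 + 0.0389212 + 0.0201028 = 0.109931
Responsibility of Group I: 0.0509073 / 0.109931 ≈ 0.4631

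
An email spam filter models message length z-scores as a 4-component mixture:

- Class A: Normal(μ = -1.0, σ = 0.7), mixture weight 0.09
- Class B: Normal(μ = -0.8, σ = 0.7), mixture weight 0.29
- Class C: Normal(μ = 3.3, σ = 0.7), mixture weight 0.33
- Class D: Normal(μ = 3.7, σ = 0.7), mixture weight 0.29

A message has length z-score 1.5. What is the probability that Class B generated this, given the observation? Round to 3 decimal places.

0.084

P(component k | x) = π_k·f_k(x) / marginal(x), where marginal(x) = Σ_j π_j·f_j(x).
Normal densities:
  L_A = (1/(0.7·√(2π)))·exp(−(1.5−-1.0)²/(2·0.7²)) = 0.569918·exp(-6.37755) = 0.000968449
  L_B = (1/(0.7·√(2π)))·exp(−(1.5−-0.8)²/(2·0.7²)) = 0.569918·exp(-5.39796) = 0.00257934
  L_C = (1/(0.7·√(2π)))·exp(−(1.5−3.3)²/(2·0.7²)) = 0.569918·exp(-3.30612) = 0.0208921
  L_D = (1/(0.7·√(2π)))·exp(−(1.5−3.7)²/(2·0.7²)) = 0.569918·exp(-4.93878) = 0.00408253
Multiply by the mixture weights:
  π_A·L_A = 0.09 × 0.000968449 = 8.71604e-05
  π_B·L_B = 0.29 × 0.00257934 = 0.000748008
  π_C·L_C = 0.33 × 0.0208921 = 0.00689438
  π_D·L_D = 0.29 × 0.00408253 = 0.00118393
Marginal: 8.71604e-05 + 0.000748008 + 0.00689438 + 0.00118393 = 0.00891348
P(Class B | data) = 0.000748008 / 0.00891348 ≈ 0.084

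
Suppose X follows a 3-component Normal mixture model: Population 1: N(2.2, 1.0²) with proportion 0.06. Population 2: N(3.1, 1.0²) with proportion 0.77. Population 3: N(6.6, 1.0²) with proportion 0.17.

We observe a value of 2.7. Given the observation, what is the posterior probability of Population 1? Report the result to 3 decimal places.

By Bayes' theorem, P(k | x) = π_k f_k(x) / Σ_j π_j f_j(x).
Component likelihoods at x = 2.7:
  f_1 = (1/(1.0·√(2π)))·exp(−(2.7−2.2)²/(2·1.0²)) = 0.398942·exp(-0.12500) = 0.352065
  f_2 = (1/(1.0·√(2π)))·exp(−(2.7−3.1)²/(2·1.0²)) = 0.398942·exp(-0.08000) = 0.36827
  f_3 = (1/(1.0·√(2π)))·exp(−(2.7−6.6)²/(2·1.0²)) = 0.398942·exp(-7.60500) = 0.000198655
Prior × likelihood for each component:
  π_1·f_1 = 0.06 × 0.352065 = 0.0211239
  π_2·f_2 = 0.77 × 0.36827 = 0.283568
  π_3·f_3 = 0.17 × 0.000198655 = 3.37714e-05
Normaliser: 0.0211239 + 0.283568 + 3.37714e-05 = 0.304726
So the posterior for Population 1 is 0.0211239 / 0.304726 ≈ 0.069.

0.069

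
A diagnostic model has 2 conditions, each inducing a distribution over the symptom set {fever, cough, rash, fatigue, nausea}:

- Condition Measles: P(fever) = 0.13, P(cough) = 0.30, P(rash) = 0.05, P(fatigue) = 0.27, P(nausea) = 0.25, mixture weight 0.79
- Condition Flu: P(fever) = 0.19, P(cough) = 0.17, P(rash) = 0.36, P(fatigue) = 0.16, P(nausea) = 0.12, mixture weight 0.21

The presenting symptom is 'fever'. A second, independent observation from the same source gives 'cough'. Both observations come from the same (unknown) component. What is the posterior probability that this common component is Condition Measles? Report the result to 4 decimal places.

0.8196

The responsibility of component k is w_k f_k(x) divided by Σ_j w_j f_j(x).
Since both observations come from the same component, the likelihood for component k is f_k(x₁)·f_k(x₂).
  L_Measles = [P(fever | comp) = 0.13] × [0.3] = 0.039
  L_Flu = [P(fever | comp) = 0.19] × [0.17] = 0.0323
Weight by the priors:
  w_Measles·L_Measles = 0.79 × 0.039 = 0.03081
  w_Flu·L_Flu = 0.21 × 0.0323 = 0.006783
Evidence: 0.03081 + 0.006783 = 0.037593
P(Condition Measles | data) ≈ 0.8196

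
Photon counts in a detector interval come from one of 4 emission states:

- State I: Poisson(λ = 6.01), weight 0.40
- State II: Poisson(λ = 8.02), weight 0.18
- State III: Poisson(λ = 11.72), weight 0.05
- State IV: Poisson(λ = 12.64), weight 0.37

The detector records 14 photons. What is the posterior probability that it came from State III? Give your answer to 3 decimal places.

0.096

The responsibility of component k is P(Z=k) f_k(x) divided by Σ_j P(Z=j) f_j(x).
Poisson probabilities:
  L_I = 0.002258
  L_II = 0.0171787
  L_III = 0.0860294
  L_IV = 0.0987571
Multiply by the mixture weights:
  P(Z=I)·L_I = 0.40 × 0.002258 = 0.000903201
  P(Z=II)·L_II = 0.18 × 0.0171787 = 0.00309217
  P(Z=III)·L_III = 0.05 × 0.0860294 = 0.00430147
  P(Z=IV)·L_IV = 0.37 × 0.0987571 = 0.0365401
Marginal: 0.000903201 + 0.00309217 + 0.00430147 + 0.0365401 = 0.044837
So the posterior for State III is 0.00430147 / 0.044837 ≈ 0.096.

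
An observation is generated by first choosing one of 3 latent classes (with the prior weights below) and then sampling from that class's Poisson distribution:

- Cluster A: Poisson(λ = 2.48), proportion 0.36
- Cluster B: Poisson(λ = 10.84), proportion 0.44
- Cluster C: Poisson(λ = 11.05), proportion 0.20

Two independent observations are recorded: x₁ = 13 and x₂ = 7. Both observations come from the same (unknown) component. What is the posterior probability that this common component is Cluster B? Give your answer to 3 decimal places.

By Bayes' theorem, P(k | x) = P(Z=k) f_k(x) / Σ_j P(Z=j) f_j(x).
Since both observations come from the same component, the likelihood for component k is f_k(x₁)·f_k(x₂).
  p_A = [e^(−2.48)·2.48^13/13! = 1.80527e-06] × [0.00958696] = 1.7307e-08
  p_B = [e^(−10.84)·10.84^13/13! = 0.0898149] × [0.0683947] = 0.00614286
  p_C = [e^(−11.05)·11.05^13/13! = 0.0934276] × [0.0634091] = 0.00592416
Weight by the priors:
  P(Z=A)·p_A = 0.36 × 1.7307e-08 = 6.23052e-09
  P(Z=B)·p_B = 0.44 × 0.00614286 = 0.00270286
  P(Z=C)·p_C = 0.20 × 0.00592416 = 0.00118483
Evidence: 6.23052e-09 + 0.00270286 + 0.00118483 = 0.0038877
Responsibility of Cluster B: 0.00270286 / 0.0038877 ≈ 0.695

0.695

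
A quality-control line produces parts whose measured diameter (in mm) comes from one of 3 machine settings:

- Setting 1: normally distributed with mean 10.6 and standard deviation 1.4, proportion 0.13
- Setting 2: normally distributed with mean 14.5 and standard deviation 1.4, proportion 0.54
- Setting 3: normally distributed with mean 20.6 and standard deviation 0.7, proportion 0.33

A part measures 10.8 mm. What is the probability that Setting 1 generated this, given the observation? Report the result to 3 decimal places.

By Bayes' theorem, P(k | x) = π_k f_k(x) / Σ_j π_j f_j(x).
Normal densities:
  f_1 = 0.282066
  f_2 = 0.00867112
  f_3 = 1.56658e-43
Unnormalised posteriors:
  π_1·f_1 = 0.13 × 0.282066 = 0.0366686
  π_2·f_2 = 0.54 × 0.00867112 = 0.0046824
  π_3·f_3 = 0.33 × 1.56658e-43 = 5.16972e-44
Sum: 0.0366686 + 0.0046824 + 5.16972e-44 = 0.041351
P(Setting 1 | data) = 0.0366686 / 0.041351 ≈ 0.887

0.887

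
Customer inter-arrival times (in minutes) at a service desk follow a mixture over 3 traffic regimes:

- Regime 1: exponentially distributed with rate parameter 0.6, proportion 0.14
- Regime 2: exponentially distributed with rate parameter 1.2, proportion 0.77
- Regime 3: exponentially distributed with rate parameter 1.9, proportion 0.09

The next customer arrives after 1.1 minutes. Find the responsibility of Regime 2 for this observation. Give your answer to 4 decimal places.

0.7927

Posterior ∝ prior × likelihood, so P(k | x) ∝ π_k f_k(x); normalise over all components.
Exponential densities:
  f_1 = 0.6·e^(−0.6·1.1) = 0.6·e^(−0.6600) = 0.310111
  f_2 = 1.2·e^(−1.2·1.1) = 1.2·e^(−1.3200) = 0.320562
  f_3 = 1.9·e^(−1.9·1.1) = 1.9·e^(−2.0900) = 0.235006
Weight by the priors:
  π_1·f_1 = 0.14 × 0.310111 = 0.0434155
  π_2·f_2 = 0.77 × 0.320562 = 0.246833
  π_3·f_3 = 0.09 × 0.235006 = 0.0211505
Normaliser: 0.0434155 + 0.246833 + 0.0211505 = 0.311399
Responsibility of Regime 2: 0.246833 / 0.311399 ≈ 0.7927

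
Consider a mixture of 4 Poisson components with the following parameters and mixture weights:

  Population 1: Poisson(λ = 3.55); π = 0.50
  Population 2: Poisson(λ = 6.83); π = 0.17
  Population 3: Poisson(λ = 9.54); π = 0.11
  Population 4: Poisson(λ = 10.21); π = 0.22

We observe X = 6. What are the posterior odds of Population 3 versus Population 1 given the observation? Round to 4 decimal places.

Only the two components matter; the odds are (w_i f_i(x)) / (w_j f_j(x)).
Evaluate each component's likelihood at the observed value:
  L_1 = 0.0798532
  L_2 = 0.152391
  L_3 = 0.0752989
  L_4 = 0.0578996
Posterior odds = (w_3·L_3) / (w_1·L_1) = (0.11·0.0752989) / (0.50·0.0798532) = 0.00828287 / 0.0399266 ≈ 0.2075

0.2075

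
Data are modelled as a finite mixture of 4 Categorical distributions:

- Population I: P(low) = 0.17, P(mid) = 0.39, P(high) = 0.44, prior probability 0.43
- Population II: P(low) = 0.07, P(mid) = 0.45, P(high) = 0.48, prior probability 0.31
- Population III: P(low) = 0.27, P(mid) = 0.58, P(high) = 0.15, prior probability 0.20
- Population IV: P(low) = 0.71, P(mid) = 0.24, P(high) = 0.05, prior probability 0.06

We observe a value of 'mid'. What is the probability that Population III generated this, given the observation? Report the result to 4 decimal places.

0.2651

P(component k | x) = w_k·f_k(x) / marginal(x), where marginal(x) = Σ_j w_j·f_j(x).
Component likelihoods at x = 'mid':
  L_I = P(mid | comp) = 0.39
  L_II = P(mid | comp) = 0.45
  L_III = P(mid | comp) = 0.58
  L_IV = P(mid | comp) = 0.24
Weight by the priors:
  w_I·L_I = 0.43 × 0.39 = 0.1677
  w_II·L_II = 0.31 × 0.45 = 0.1395
  w_III·L_III = 0.20 × 0.58 = 0.116
  w_IV·L_IV = 0.06 × 0.24 = 0.0144
Denominator: 0.1677 + 0.1395 + 0.116 + 0.0144 = 0.4376
P(Population III | x) ≈ 0.2651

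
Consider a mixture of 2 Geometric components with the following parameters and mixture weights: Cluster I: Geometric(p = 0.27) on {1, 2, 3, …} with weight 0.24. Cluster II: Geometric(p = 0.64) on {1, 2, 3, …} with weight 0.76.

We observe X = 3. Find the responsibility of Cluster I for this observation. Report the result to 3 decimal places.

0.354

By Bayes' theorem, P(k | x) = w_k f_k(x) / Σ_j w_j f_j(x).
Evaluate each component's likelihood at the observed value:
  L_I = 0.143883
  L_II = 0.082944
Prior × likelihood for each component:
  w_I·L_I = 0.24 × 0.143883 = 0.0345319
  w_II·L_II = 0.76 × 0.082944 = 0.0630374
Evidence: 0.0345319 + 0.0630374 = 0.0975694
P(Cluster I | data) ≈ 0.354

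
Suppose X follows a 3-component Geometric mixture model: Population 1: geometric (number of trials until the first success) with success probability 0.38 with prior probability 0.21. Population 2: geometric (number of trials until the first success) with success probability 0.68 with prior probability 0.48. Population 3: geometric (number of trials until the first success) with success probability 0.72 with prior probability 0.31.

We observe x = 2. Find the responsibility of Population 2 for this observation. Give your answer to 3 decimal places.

Apply Bayes' rule: the posterior for each component is proportional to its prior times its likelihood at x.
Geometric probabilities:
  L_1 = 0.2356
  L_2 = 0.2176
  L_3 = 0.2016
Unnormalised posteriors:
  w_1·L_1 = 0.21 × 0.2356 = 0.049476
  w_2·L_2 = 0.48 × 0.2176 = 0.104448
  w_3·L_3 = 0.31 × 0.2016 = 0.062496
Marginal: 0.049476 + 0.104448 + 0.062496 = 0.21642
So the posterior for Population 2 is 0.104448 / 0.21642 ≈ 0.483.

0.483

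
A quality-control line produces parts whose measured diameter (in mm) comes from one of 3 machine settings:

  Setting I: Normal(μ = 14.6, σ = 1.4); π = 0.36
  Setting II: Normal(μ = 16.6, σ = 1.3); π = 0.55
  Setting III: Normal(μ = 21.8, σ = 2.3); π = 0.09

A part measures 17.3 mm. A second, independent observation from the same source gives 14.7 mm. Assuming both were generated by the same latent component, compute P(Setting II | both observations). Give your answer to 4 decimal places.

0.7722

P(component k | x) = π_k·f_k(x) / marginal(x), where marginal(x) = Σ_j π_j·f_j(x).
Since both observations come from the same component, the likelihood for component k is f_k(x₁)·f_k(x₂).
  f_I = [0.0443739] × [0.284233] = 0.0126125
  f_II = [0.265465] × [0.105468] = 0.027998
  f_III = [0.0255828] × [0.00147884] = 3.78328e-05
Prior × likelihood for each component:
  π_I·f_I = 0.36 × 0.0126125 = 0.0045405
  π_II·f_II = 0.55 × 0.027998 = 0.0153989
  π_III·f_III = 0.09 × 3.78328e-05 = 3.40495e-06
Evidence: 0.0045405 + 0.0153989 + 3.40495e-06 = 0.0199428
P(Setting II | x) = 0.0153989 / 0.0199428 ≈ 0.7722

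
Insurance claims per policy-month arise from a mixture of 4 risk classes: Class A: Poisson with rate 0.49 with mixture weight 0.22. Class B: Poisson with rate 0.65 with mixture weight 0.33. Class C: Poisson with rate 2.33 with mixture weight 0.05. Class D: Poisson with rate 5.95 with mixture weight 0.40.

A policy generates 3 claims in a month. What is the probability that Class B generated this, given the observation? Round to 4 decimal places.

0.1374

By Bayes' theorem, P(k | x) = π_k f_k(x) / Σ_j π_j f_j(x).
Evaluate each component's likelihood at the observed value:
  p_A = 0.0120125
  p_B = 0.0238945
  p_C = 0.205121
  p_D = 0.0914845
Weight by the priors:
  π_A·p_A = 0.22 × 0.0120125 = 0.00264275
  π_B·p_B = 0.33 × 0.0238945 = 0.00788518
  π_C·p_C = 0.05 × 0.205121 = 0.0102561
  π_D·p_D = 0.40 × 0.0914845 = 0.0365938
Normaliser: 0.00264275 + 0.00788518 + 0.0102561 + 0.0365938 = 0.0573778
P(Class B | x) ≈ 0.1374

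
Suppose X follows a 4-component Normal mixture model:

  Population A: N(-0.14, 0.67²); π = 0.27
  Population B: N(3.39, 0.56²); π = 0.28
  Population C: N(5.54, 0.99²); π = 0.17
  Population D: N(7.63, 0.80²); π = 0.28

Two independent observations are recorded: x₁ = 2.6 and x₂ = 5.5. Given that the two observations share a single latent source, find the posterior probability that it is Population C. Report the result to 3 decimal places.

P(component k | x) = π_k·f_k(x) / marginal(x), where marginal(x) = Σ_j π_j·f_j(x).
Since both observations come from the same component, the likelihood for component k is f_k(x₁)·f_k(x₂).
  f_A = [0.00013905] × [2.44072e-16] = 3.39381e-20
  f_B = [0.263375] × [0.000588759] = 0.000155064
  f_C = [0.0049004] × [0.402643] = 0.00197311
  f_D = [1.29841e-09] × [0.014404] = 1.87024e-11
Prior × likelihood for each component:
  π_A·f_A = 0.27 × 3.39381e-20 = 9.16329e-21
  π_B·f_B = 0.28 × 0.000155064 = 4.3418e-05
  π_C·f_C = 0.17 × 0.00197311 = 0.000335429
  π_D·f_D = 0.28 × 1.87024e-11 = 5.23666e-12
Evidence: 9.16329e-21 + 4.3418e-05 + 0.000335429 + 5.23666e-12 = 0.000378847
P(Population C | x₁,x₂) = 0.000335429 / 0.000378847 ≈ 0.885

0.885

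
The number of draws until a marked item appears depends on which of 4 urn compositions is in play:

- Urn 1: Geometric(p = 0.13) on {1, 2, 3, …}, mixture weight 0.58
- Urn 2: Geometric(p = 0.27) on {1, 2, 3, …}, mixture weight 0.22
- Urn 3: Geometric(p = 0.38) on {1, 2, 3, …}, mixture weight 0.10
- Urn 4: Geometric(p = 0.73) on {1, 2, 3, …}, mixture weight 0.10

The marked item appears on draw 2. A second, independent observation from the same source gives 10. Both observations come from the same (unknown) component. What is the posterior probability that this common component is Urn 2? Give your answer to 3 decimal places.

By Bayes' theorem, P(k | x) = π_k f_k(x) / Σ_j π_j f_j(x).
Since both observations come from the same component, the likelihood for component k is f_k(x₁)·f_k(x₂).
  p_1 = [0.13·(1−0.13)^1 = 0.13·0.87 = 0.1131] × [0.0371207] = 0.00419836
  p_2 = [0.27·(1−0.27)^1 = 0.27·0.73 = 0.1971] × [0.0158953] = 0.00313297
  p_3 = [0.38·(1−0.38)^1 = 0.38·0.62 = 0.2356] × [0.00514409] = 0.00121195
  p_4 = [0.73·(1−0.73)^1 = 0.73·0.27 = 0.1971] × [5.56669e-06] = 1.09719e-06
Weight by the priors:
  π_1·p_1 = 0.58 × 0.00419836 = 0.00243505
  π_2·p_2 = 0.22 × 0.00313297 = 0.000689253
  π_3·p_3 = 0.10 × 0.00121195 = 0.000121195
  π_4·p_4 = 0.10 × 1.09719e-06 = 1.09719e-07
Normaliser: 0.00243505 + 0.000689253 + 0.000121195 + 1.09719e-07 = 0.0032456
P(Urn 2 | x₁,x₂) ≈ 0.212

0.212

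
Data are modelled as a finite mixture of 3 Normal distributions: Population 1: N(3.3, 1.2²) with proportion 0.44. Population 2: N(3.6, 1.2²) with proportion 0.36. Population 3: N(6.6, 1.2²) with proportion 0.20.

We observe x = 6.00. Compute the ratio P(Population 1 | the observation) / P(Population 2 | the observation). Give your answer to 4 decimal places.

Since P(k|x) ∝ P(Z=k) f_k(x), the posterior odds are P(Z=i) f_i(x) / (P(Z=j) f_j(x)).
Evaluate each component's likelihood at the observed value:
  f_1 = (1/(1.2·√(2π)))·exp(−(6.00−3.3)²/(2·1.2²)) = 0.332452·exp(-2.53125) = 0.0264497
  f_2 = (1/(1.2·√(2π)))·exp(−(6.00−3.6)²/(2·1.2²)) = 0.332452·exp(-2.00000) = 0.0449925
  f_3 = (1/(1.2·√(2π)))·exp(−(6.00−6.6)²/(2·1.2²)) = 0.332452·exp(-0.12500) = 0.293388
Posterior odds = (P(Z=1)·f_1) / (P(Z=2)·f_2) = (0.44·0.0264497) / (0.36·0.0449925) = 0.0116379 / 0.0161973 ≈ 0.7185

0.7185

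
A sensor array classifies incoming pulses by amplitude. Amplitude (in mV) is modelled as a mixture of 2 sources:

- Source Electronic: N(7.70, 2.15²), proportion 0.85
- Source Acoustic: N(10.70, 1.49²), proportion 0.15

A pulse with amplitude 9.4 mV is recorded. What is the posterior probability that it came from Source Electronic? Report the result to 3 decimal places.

0.808

The responsibility of component k is π_k f_k(x) divided by Σ_j π_j f_j(x).
Normal densities:
  L_Electronic = (1/(2.15·√(2π)))·exp(−(9.4−7.70)²/(2·2.15²)) = 0.185555·exp(-0.31260) = 0.135741
  L_Acoustic = (1/(1.49·√(2π)))·exp(−(9.4−10.70)²/(2·1.49²)) = 0.267746·exp(-0.38061) = 0.182989
Weight by the priors:
  π_Electronic·L_Electronic = 0.85 × 0.135741 = 0.11538
  π_Acoustic·L_Acoustic = 0.15 × 0.182989 = 0.0274484
Sum: 0.11538 + 0.0274484 = 0.142828
So the posterior for Source Electronic is 0.11538 / 0.142828 ≈ 0.808.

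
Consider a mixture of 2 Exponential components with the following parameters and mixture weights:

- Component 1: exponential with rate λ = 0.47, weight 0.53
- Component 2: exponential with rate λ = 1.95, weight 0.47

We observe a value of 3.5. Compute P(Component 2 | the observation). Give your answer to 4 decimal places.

Posterior ∝ prior × likelihood, so P(k | x) ∝ π_k f_k(x); normalise over all components.
Evaluate each component's likelihood at the observed value:
  p_1 = 0.47·e^(−0.47·3.5) = 0.47·e^(−1.6450) = 0.0907159
  p_2 = 1.95·e^(−1.95·3.5) = 1.95·e^(−6.8250) = 0.00211824
Multiply by the mixture weights:
  π_1·p_1 = 0.53 × 0.0907159 = 0.0480794
  π_2·p_2 = 0.47 × 0.00211824 = 0.000995572
Evidence: 0.0480794 + 0.000995572 = 0.049075
Responsibility of Component 2: 0.000995572 / 0.049075 ≈ 0.0203

0.0203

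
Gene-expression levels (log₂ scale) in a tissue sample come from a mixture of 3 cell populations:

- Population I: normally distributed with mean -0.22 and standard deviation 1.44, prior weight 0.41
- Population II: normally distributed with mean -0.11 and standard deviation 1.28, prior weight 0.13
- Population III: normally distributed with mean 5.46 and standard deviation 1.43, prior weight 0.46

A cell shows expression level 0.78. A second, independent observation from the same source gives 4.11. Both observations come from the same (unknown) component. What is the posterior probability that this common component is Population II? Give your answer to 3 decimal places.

0.103

P(component k | x) = P(Z=k)·f_k(x) / marginal(x), where marginal(x) = Σ_j P(Z=j)·f_j(x).
Since both observations come from the same component, the likelihood for component k is f_k(x₁)·f_k(x₂).
  L_I = [(1/(1.44·√(2π)))·exp(−(0.78−-0.22)²/(2·1.44²)) = 0.277043·exp(-0.24113) = 0.217685] × [0.00301414] = 0.000656133
  L_II = [(1/(1.28·√(2π)))·exp(−(0.78−-0.11)²/(2·1.28²)) = 0.311674·exp(-0.24173) = 0.244747] × [0.0013597] = 0.000332783
  L_III = [(1/(1.43·√(2π)))·exp(−(0.78−5.46)²/(2·1.43²)) = 0.278981·exp(-5.35537) = 0.00131755] × [0.178667] = 0.000235401
Weight by the priors:
  P(Z=I)·L_I = 0.41 × 0.000656133 = 0.000269014
  P(Z=II)·L_II = 0.13 × 0.000332783 = 4.32618e-05
  P(Z=III)·L_III = 0.46 × 0.000235401 = 0.000108285
Marginal: 0.000269014 + 4.32618e-05 + 0.000108285 = 0.000420561
Responsibility of Population II: 4.32618e-05 / 0.000420561 ≈ 0.103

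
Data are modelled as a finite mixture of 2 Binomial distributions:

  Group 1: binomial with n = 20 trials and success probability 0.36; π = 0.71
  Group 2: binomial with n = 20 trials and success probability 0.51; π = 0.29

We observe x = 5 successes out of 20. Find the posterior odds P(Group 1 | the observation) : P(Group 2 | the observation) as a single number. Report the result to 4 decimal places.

Only the two components matter; the odds are (π_i f_i(x)) / (π_j f_j(x)).
Binomial probabilities:
  p_1 = C(20,5)·0.36^5·0.64^15 = 15504·0.00604662·0.00123794 = 0.116053
  p_2 = C(20,5)·0.51^5·0.49^15 = 15504·0.0345025·2.25393e-05 = 0.0120569
Odds = (0.71/0.29) × (0.116053/0.0120569) = 2.44828 × 9.62543 ≈ 23.5657

23.5657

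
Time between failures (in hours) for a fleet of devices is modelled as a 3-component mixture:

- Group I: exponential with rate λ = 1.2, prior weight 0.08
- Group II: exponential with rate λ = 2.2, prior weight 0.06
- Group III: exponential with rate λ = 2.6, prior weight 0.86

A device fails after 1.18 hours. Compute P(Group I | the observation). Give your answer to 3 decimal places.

0.170

Posterior ∝ prior × likelihood, so P(k | x) ∝ π_k f_k(x); normalise over all components.
Component likelihoods at x = 1.18 hours:
  f_I = 1.2·e^(−1.2·1.18) = 1.2·e^(−1.4160) = 0.291219
  f_II = 2.2·e^(−2.2·1.18) = 2.2·e^(−2.5960) = 0.164057
  f_III = 2.6·e^(−2.6·1.18) = 2.6·e^(−3.0680) = 0.120937
Prior × likelihood for each component:
  π_I·f_I = 0.08 × 0.291219 = 0.0232975
  π_II·f_II = 0.06 × 0.164057 = 0.00984341
  π_III·f_III = 0.86 × 0.120937 = 0.104006
Normaliser: 0.0232975 + 0.00984341 + 0.104006 = 0.137146
So the posterior for Group I is 0.0232975 / 0.137146 ≈ 0.170.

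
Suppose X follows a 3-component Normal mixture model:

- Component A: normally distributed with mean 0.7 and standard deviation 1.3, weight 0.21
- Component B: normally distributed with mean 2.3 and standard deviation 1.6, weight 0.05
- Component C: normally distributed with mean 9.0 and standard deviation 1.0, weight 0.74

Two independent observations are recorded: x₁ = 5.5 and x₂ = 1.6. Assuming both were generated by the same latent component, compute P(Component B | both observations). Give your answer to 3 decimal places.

0.957

Posterior ∝ prior × likelihood, so P(k | x) ∝ w_k f_k(x); normalise over all components.
Since both observations come from the same component, the likelihood for component k is f_k(x₁)·f_k(x₂).
  f_A = [(1/(1.3·√(2π)))·exp(−(5.5−0.7)²/(2·1.3²)) = 0.306879·exp(-6.81657) = 0.000336178] × [0.241485] = 8.11819e-05
  f_B = [(1/(1.6·√(2π)))·exp(−(5.5−2.3)²/(2·1.6²)) = 0.249339·exp(-2.00000) = 0.0337444] × [0.226583] = 0.00764589
  f_C = [(1/(1.0·√(2π)))·exp(−(5.5−9.0)²/(2·1.0²)) = 0.398942·exp(-6.12500) = 0.000872683] × [5.12775e-13] = 4.4749e-16
Prior × likelihood for each component:
  w_A·f_A = 0.21 × 8.11819e-05 = 1.70482e-05
  w_B·f_B = 0.05 × 0.00764589 = 0.000382294
  w_C·f_C = 0.74 × 4.4749e-16 = 3.31143e-16
Sum: 1.70482e-05 + 0.000382294 + 3.31143e-16 = 0.000399343
P(Component B | x₁, x₂) = 0.000382294 / 0.000399343 ≈ 0.957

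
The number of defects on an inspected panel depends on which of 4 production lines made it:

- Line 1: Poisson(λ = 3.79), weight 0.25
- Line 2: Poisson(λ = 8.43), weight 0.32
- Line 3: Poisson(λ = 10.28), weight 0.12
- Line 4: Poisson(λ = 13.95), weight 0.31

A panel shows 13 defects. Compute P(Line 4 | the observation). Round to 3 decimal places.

By Bayes' theorem, P(k | x) = w_k f_k(x) / Σ_j w_j f_j(x).
Poisson probabilities:
  f_1 = e^(−3.79)·3.79^13/13! = 0.000120796
  f_2 = e^(−8.43)·8.43^13/13! = 0.0380518
  f_3 = e^(−10.28)·10.28^13/13! = 0.0789011
  f_4 = e^(−13.95)·13.95^13/13! = 0.10636
Weight by the priors:
  w_1·f_1 = 0.25 × 0.000120796 = 3.01991e-05
  w_2·f_2 = 0.32 × 0.0380518 = 0.0121766
  w_3·f_3 = 0.12 × 0.0789011 = 0.00946813
  w_4·f_4 = 0.31 × 0.10636 = 0.0329715
Normaliser: 3.01991e-05 + 0.0121766 + 0.00946813 + 0.0329715 = 0.0546464
So the posterior for Line 4 is 0.0329715 / 0.0546464 ≈ 0.603.

0.603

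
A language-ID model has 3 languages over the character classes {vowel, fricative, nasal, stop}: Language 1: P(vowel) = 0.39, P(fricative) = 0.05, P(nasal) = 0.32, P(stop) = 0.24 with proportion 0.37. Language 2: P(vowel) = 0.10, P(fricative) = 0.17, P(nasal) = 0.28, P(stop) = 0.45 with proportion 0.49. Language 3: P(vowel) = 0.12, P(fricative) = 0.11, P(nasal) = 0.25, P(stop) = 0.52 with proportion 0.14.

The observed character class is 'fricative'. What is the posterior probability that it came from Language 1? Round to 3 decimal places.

The responsibility of component k is π_k f_k(x) divided by Σ_j π_j f_j(x).
Evaluate each component's likelihood at the observed value:
  L_1 = P(fricative | comp) = 0.05
  L_2 = P(fricative | comp) = 0.17
  L_3 = P(fricative | comp) = 0.11
Prior × likelihood for each component:
  π_1·L_1 = 0.37 × 0.05 = 0.0185
  π_2·L_2 = 0.49 × 0.17 = 0.0833
  π_3·L_3 = 0.14 × 0.11 = 0.0154
Sum: 0.0185 + 0.0833 + 0.0154 = 0.1172
P(Language 1 | the observation) ≈ 0.158

0.158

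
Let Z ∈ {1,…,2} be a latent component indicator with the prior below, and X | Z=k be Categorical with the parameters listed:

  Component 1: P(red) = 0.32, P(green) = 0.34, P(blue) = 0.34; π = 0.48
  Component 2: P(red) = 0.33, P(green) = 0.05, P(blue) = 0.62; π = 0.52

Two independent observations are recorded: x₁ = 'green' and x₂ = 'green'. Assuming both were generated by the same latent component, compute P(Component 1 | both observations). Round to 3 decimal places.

Posterior ∝ prior × likelihood, so P(k | x) ∝ π_k f_k(x); normalise over all components.
Since both observations come from the same component, the likelihood for component k is f_k(x₁)·f_k(x₂).
  f_1 = [P(green | comp) = 0.34] × [0.34] = 0.1156
  f_2 = [P(green | comp) = 0.05] × [0.05] = 0.0025
Weight by the priors:
  π_1·f_1 = 0.48 × 0.1156 = 0.055488
  π_2·f_2 = 0.52 × 0.0025 = 0.0013
Marginal: 0.055488 + 0.0013 = 0.056788
P(Component 1 | x₁, x₂) ≈ 0.977

0.977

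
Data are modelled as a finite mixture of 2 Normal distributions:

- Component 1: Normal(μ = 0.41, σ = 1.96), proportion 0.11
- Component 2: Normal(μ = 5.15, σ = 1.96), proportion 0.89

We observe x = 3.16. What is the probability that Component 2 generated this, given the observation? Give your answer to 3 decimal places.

0.928

The responsibility of component k is π_k f_k(x) divided by Σ_j π_j f_j(x).
Normal densities:
  L_1 = (1/(1.96·√(2π)))·exp(−(3.16−0.41)²/(2·1.96²)) = 0.203542·exp(-0.98429) = 0.0760645
  L_2 = (1/(1.96·√(2π)))·exp(−(3.16−5.15)²/(2·1.96²)) = 0.203542·exp(-0.51542) = 0.121565
Unnormalised posteriors:
  π_1·L_1 = 0.11 × 0.0760645 = 0.0083671
  π_2·L_2 = 0.89 × 0.121565 = 0.108193
Denominator: 0.0083671 + 0.108193 = 0.11656
So the posterior for Component 2 is 0.108193 / 0.11656 ≈ 0.928.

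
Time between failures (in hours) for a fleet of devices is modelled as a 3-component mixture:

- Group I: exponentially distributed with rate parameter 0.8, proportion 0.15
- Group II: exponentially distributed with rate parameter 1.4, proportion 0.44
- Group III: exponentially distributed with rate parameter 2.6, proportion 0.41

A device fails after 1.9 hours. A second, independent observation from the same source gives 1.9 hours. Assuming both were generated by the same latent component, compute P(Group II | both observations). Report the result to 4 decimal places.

0.4713

Posterior ∝ prior × likelihood, so P(k | x) ∝ π_k f_k(x); normalise over all components.
Since both observations come from the same component, the likelihood for component k is f_k(x₁)·f_k(x₂).
  L_I = [0.8·e^(−0.8·1.9) = 0.8·e^(−1.5200) = 0.17497] × [0.17497] = 0.0306143
  L_II = [1.4·e^(−1.4·1.9) = 1.4·e^(−2.6600) = 0.0979275] × [0.0979275] = 0.0095898
  L_III = [2.6·e^(−2.6·1.9) = 2.6·e^(−4.9400) = 0.018602] × [0.018602] = 0.000346033
Weight by the priors:
  π_I·L_I = 0.15 × 0.0306143 = 0.00459215
  π_II·L_II = 0.44 × 0.0095898 = 0.00421951
  π_III·L_III = 0.41 × 0.000346033 = 0.000141873
Normaliser: 0.00459215 + 0.00421951 + 0.000141873 = 0.00895353
P(Group II | data) ≈ 0.4713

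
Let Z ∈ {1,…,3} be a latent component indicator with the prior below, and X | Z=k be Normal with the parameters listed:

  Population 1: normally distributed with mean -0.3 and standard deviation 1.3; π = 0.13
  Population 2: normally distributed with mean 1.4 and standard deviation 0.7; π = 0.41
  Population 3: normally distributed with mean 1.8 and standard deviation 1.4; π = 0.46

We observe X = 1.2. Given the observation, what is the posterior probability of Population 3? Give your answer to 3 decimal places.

0.328

By Bayes' theorem, P(k | x) = π_k f_k(x) / Σ_j π_j f_j(x).
Evaluate each component's likelihood at the observed value:
  p_1 = (1/(1.3·√(2π)))·exp(−(1.2−-0.3)²/(2·1.3²)) = 0.306879·exp(-0.66568) = 0.157712
  p_2 = (1/(0.7·√(2π)))·exp(−(1.2−1.4)²/(2·0.7²)) = 0.569918·exp(-0.04082) = 0.547124
  p_3 = (1/(1.4·√(2π)))·exp(−(1.2−1.8)²/(2·1.4²)) = 0.284959·exp(-0.09184) = 0.259955
Multiply by the mixture weights:
  π_1·p_1 = 0.13 × 0.157712 = 0.0205026
  π_2·p_2 = 0.41 × 0.547124 = 0.224321
  π_3·p_3 = 0.46 × 0.259955 = 0.119579
Denominator: 0.0205026 + 0.224321 + 0.119579 = 0.364403
P(Population 3 | data) = 0.119579 / 0.364403 ≈ 0.328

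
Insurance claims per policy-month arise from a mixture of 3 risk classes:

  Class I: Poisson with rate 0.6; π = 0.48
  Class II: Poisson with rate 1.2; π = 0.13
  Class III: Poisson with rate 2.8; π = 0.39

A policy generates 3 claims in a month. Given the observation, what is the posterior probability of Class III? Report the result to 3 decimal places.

Apply Bayes' rule: the posterior for each component is proportional to its prior times its likelihood at x.
Component likelihoods at x = 3 claims:
  p_I = 0.0197572
  p_II = 0.0867439
  p_III = 0.222484
Prior × likelihood for each component:
  π_I·p_I = 0.48 × 0.0197572 = 0.00948347
  π_II·p_II = 0.13 × 0.0867439 = 0.0112767
  π_III·p_III = 0.39 × 0.222484 = 0.0867687
Denominator: 0.00948347 + 0.0112767 + 0.0867687 = 0.107529
Responsibility of Class III: 0.0867687 / 0.107529 ≈ 0.807

0.807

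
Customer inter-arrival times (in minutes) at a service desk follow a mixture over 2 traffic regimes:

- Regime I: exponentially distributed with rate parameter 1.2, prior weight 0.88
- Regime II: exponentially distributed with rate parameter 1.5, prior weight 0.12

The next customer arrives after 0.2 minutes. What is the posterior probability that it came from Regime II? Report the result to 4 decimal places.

Posterior ∝ prior × likelihood, so P(k | x) ∝ w_k f_k(x); normalise over all components.
Evaluate each component's likelihood at the observed value:
  f_I = 1.2·e^(−1.2·0.2) = 1.2·e^(−0.2400) = 0.943953
  f_II = 1.5·e^(−1.5·0.2) = 1.5·e^(−0.3000) = 1.11123
Unnormalised posteriors:
  w_I·f_I = 0.88 × 0.943953 = 0.830679
  w_II·f_II = 0.12 × 1.11123 = 0.133347
Marginal: 0.830679 + 0.133347 = 0.964026
Responsibility of Regime II: 0.133347 / 0.964026 ≈ 0.1383

0.1383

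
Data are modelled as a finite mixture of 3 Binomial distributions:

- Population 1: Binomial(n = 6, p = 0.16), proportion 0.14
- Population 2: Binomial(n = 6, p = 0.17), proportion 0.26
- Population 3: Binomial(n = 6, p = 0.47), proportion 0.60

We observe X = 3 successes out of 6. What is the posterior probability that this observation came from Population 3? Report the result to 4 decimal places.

0.8965

The responsibility of component k is w_k f_k(x) divided by Σ_j w_j f_j(x).
Component likelihoods at x = 3 successes out of 6:
  L_1 = 0.0485543
  L_2 = 0.0561838
  L_3 = 0.309137
Unnormalised posteriors:
  w_1·L_1 = 0.14 × 0.0485543 = 0.0067976
  w_2·L_2 = 0.26 × 0.0561838 = 0.0146078
  w_3·L_3 = 0.60 × 0.309137 = 0.185482
Normaliser: 0.0067976 + 0.0146078 + 0.185482 = 0.206888
Responsibility of Population 3: 0.185482 / 0.206888 ≈ 0.8965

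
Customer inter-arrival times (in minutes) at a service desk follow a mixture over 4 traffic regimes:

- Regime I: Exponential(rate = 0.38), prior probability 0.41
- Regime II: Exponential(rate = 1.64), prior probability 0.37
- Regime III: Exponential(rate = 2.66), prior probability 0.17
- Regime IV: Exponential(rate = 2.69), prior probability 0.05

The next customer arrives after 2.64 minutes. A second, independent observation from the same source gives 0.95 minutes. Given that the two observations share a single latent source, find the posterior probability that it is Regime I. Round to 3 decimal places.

By Bayes' theorem, P(k | x) = P(Z=k) f_k(x) / Σ_j P(Z=j) f_j(x).
Since both observations come from the same component, the likelihood for component k is f_k(x₁)·f_k(x₂).
  L_I = [0.38·e^(−0.38·2.64) = 0.38·e^(−1.0032) = 0.139348] × [0.264852] = 0.0369065
  L_II = [1.64·e^(−1.64·2.64) = 1.64·e^(−4.3296) = 0.0216034] × [0.345313] = 0.00745994
  L_III = [2.66·e^(−2.66·2.64) = 2.66·e^(−7.0224) = 0.00237188] × [0.21253] = 0.000504094
  L_IV = [2.69·e^(−2.69·2.64) = 2.69·e^(−7.1016) = 0.00221598] × [0.208888] = 0.000462892
Multiply by the mixture weights:
  P(Z=I)·L_I = 0.41 × 0.0369065 = 0.0151317
  P(Z=II)·L_II = 0.37 × 0.00745994 = 0.00276018
  P(Z=III)·L_III = 0.17 × 0.000504094 = 8.5696e-05
  P(Z=IV)·L_IV = 0.05 × 0.000462892 = 2.31446e-05
Sum: 0.0151317 + 0.00276018 + 8.5696e-05 + 2.31446e-05 = 0.0180007
So the posterior for Regime I is 0.0151317 / 0.0180007 ≈ 0.841.

0.841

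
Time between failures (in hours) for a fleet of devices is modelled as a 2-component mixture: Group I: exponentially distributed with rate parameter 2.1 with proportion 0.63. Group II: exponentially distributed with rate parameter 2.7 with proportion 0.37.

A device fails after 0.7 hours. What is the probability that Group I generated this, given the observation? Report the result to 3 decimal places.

0.668

Apply Bayes' rule: the posterior for each component is proportional to its prior times its likelihood at x.
Exponential densities:
  p_I = 2.1·e^(−2.1·0.7) = 2.1·e^(−1.4700) = 0.482844
  p_II = 2.7·e^(−2.7·0.7) = 2.7·e^(−1.8900) = 0.407894
Multiply by the mixture weights:
  π_I·p_I = 0.63 × 0.482844 = 0.304191
  π_II·p_II = 0.37 × 0.407894 = 0.150921
Denominator: 0.304191 + 0.150921 = 0.455112
P(Group I | x) = 0.304191 / 0.455112 ≈ 0.668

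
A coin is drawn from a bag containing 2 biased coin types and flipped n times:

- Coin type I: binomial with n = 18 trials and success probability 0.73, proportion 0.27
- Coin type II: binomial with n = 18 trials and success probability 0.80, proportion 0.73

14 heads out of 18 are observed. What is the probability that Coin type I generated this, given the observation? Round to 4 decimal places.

The responsibility of component k is w_k f_k(x) divided by Σ_j w_j f_j(x).
Evaluate each component's likelihood at the observed value:
  f_I = 0.198471
  f_II = 0.215328
Weight by the priors:
  w_I·f_I = 0.27 × 0.198471 = 0.0535871
  w_II·f_II = 0.73 × 0.215328 = 0.15719
Denominator: 0.0535871 + 0.15719 = 0.210777
P(Coin type I | data) = 0.0535871 / 0.210777 ≈ 0.2542

0.2542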